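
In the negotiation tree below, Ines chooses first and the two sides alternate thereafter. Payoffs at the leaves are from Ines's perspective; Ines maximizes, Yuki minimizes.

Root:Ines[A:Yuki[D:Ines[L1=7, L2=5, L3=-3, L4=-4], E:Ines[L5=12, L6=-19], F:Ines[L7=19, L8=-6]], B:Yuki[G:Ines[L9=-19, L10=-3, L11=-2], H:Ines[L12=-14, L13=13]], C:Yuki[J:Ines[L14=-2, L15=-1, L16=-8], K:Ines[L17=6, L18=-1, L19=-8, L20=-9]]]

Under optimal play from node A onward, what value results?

7

D (Ines): max(7, 5, -3, -4) = 7
E (Ines): max(12, -19) = 12
F (Ines): max(19, -6) = 19
A (Yuki): min(7, 12, 19) = 7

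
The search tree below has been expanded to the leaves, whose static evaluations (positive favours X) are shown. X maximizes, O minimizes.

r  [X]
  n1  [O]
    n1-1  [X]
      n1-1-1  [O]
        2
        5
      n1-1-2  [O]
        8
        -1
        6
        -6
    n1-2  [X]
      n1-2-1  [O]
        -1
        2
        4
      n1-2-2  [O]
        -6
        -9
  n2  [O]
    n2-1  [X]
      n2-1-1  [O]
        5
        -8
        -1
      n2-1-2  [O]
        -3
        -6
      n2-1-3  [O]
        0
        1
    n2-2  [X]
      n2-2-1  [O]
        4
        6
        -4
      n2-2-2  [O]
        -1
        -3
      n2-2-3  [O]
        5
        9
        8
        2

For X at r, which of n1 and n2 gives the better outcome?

n2

n1-1-1 (O): min(2, 5) = 2
n1-1-2 (O): min(8, -1, 6, -6) = -6
n1-1 (X): max(2, -6) = 2
n1-2-1 (O): min(-1, 2, 4) = -1
n1-2-2 (O): min(-6, -9) = -9
n1-2 (X): max(-1, -9) = -1
n1 (O): min(2, -1) = -1
n2-1-1 (O): min(5, -8, -1) = -8
n2-1-2 (O): min(-3, -6) = -6
n2-1-3 (O): min(0, 1) = 0
n2-1 (X): max(-8, -6, 0) = 0
n2-2-1 (O): min(4, 6, -4) = -4
n2-2-2 (O): min(-1, -3) = -3
n2-2-3 (O): min(5, 9, 8, 2) = 2
n2-2 (X): max(-4, -3, 2) = 2
n2 (O): min(0, 2) = 0
X prefers the higher value; n1=-1, n2=0. n2 is better since 0 > -1.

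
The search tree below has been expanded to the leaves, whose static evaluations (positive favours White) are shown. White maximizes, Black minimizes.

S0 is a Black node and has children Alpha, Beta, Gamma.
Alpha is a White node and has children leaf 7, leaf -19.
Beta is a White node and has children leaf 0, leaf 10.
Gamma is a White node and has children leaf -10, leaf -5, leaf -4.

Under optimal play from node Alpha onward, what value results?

Alpha (White): max(7, -19) = 7

7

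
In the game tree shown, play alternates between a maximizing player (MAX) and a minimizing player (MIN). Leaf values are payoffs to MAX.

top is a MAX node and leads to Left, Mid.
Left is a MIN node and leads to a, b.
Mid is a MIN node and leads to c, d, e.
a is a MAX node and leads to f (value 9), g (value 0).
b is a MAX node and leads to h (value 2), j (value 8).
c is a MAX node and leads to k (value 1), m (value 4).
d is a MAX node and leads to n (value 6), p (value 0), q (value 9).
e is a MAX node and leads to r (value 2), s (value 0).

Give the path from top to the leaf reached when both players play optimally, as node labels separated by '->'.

a (MAX): max(9, 0) = 9
b (MAX): max(2, 8) = 8
Left (MIN): min(9, 8) = 8
c (MAX): max(1, 4) = 4
d (MAX): max(6, 0, 9) = 9
e (MAX): max(2, 0) = 2
Mid (MIN): min(4, 9, 2) = 2
top (MAX): max(8, 2) = 8
At top, MAX picks Left (highest: 8).
At Left, MIN picks b (lowest: 8).
At b, MAX picks j (highest: 8).
Terminal value 8.

top -> Left -> b -> j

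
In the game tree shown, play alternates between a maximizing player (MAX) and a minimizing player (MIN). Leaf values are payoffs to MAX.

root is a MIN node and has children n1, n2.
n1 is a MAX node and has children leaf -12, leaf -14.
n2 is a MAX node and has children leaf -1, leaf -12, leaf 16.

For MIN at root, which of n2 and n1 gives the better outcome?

n1

n2 (MAX): max(-1, -12, 16) = 16
n1 (MAX): max(-12, -14) = -12
MIN prefers the lower value; n2=16, n1=-12. n1 is better since -12 < 16.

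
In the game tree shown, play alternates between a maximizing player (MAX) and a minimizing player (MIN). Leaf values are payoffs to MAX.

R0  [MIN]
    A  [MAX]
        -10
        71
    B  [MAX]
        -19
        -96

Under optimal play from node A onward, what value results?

71

A (MAX): max(-10, 71) = 71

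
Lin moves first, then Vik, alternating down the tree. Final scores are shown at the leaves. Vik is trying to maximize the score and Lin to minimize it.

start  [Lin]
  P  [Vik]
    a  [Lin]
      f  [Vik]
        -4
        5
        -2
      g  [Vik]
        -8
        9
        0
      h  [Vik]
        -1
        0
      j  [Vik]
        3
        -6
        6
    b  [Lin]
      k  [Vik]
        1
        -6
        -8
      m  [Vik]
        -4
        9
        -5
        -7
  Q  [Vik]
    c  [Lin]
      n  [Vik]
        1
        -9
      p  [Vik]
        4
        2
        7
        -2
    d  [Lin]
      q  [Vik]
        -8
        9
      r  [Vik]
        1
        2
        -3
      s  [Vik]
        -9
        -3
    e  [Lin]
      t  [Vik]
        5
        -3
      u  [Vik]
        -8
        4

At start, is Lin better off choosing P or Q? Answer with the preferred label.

P

f (Vik): max(-4, 5, -2) = 5
g (Vik): max(-8, 9, 0) = 9
h (Vik): max(-1, 0) = 0
j (Vik): max(3, -6, 6) = 6
a (Lin): min(5, 9, 0, 6) = 0
k (Vik): max(1, -6, -8) = 1
m (Vik): max(-4, 9, -5, -7) = 9
b (Lin): min(1, 9) = 1
P (Vik): max(0, 1) = 1
n (Vik): max(1, -9) = 1
p (Vik): max(4, 2, 7, -2) = 7
c (Lin): min(1, 7) = 1
q (Vik): max(-8, 9) = 9
r (Vik): max(1, 2, -3) = 2
s (Vik): max(-9, -3) = -3
d (Lin): min(9, 2, -3) = -3
t (Vik): max(5, -3) = 5
u (Vik): max(-8, 4) = 4
e (Lin): min(5, 4) = 4
Q (Vik): max(1, -3, 4) = 4
Lin prefers the lower value; P=1, Q=4. P is better since 1 < 4.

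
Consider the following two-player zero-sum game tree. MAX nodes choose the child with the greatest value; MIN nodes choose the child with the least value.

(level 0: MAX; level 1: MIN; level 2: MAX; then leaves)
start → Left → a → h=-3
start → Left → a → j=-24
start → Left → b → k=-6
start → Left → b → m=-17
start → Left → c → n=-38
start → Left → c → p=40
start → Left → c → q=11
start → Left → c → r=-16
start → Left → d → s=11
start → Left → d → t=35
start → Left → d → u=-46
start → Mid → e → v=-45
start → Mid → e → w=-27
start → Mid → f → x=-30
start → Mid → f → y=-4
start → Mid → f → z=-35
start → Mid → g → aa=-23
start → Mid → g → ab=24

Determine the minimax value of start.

a (MAX): max(-3, -24) = -3
b (MAX): max(-6, -17) = -6
c (MAX): max(-38, 40, 11, -16) = 40
d (MAX): max(11, 35, -46) = 35
Left (MIN): min(-3, -6, 40, 35) = -6
e (MAX): max(-45, -27) = -27
f (MAX): max(-30, -4, -35) = -4
g (MAX): max(-23, 24) = 24
Mid (MIN): min(-27, -4, 24) = -27
start (MAX): max(-6, -27) = -6

-6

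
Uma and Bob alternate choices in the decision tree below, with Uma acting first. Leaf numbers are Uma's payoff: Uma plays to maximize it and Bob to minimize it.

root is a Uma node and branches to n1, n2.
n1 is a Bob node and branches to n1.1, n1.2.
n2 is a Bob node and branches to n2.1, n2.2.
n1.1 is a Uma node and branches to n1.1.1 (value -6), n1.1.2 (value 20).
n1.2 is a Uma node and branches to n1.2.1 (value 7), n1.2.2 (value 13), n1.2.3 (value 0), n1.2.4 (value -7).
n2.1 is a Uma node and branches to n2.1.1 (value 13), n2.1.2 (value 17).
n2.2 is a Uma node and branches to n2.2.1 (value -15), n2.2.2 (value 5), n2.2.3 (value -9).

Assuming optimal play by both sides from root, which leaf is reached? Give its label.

n1.1 (Uma): max(-6, 20) = 20
n1.2 (Uma): max(7, 13, 0, -7) = 13
n1 (Bob): min(20, 13) = 13
n2.1 (Uma): max(13, 17) = 17
n2.2 (Uma): max(-15, 5, -9) = 5
n2 (Bob): min(17, 5) = 5
root (Uma): max(13, 5) = 13
At root, Uma picks n1 (highest: 13).
At n1, Bob picks n1.2 (lowest: 13).
At n1.2, Uma picks n1.2.2 (highest: 13).
Terminal value 13.

n1.2.2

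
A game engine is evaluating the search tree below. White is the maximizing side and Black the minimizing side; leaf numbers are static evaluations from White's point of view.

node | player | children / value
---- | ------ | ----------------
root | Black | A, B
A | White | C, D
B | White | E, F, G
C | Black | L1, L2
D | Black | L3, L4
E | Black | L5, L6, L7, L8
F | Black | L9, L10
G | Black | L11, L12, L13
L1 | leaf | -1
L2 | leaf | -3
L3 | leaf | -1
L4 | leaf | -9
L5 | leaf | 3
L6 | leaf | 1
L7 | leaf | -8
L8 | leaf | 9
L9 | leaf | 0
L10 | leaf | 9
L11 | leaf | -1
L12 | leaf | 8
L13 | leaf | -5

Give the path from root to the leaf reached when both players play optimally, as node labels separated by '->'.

C (Black): min(-1, -3) = -3
D (Black): min(-1, -9) = -9
A (White): max(-3, -9) = -3
E (Black): min(3, 1, -8, 9) = -8
F (Black): min(0, 9) = 0
G (Black): min(-1, 8, -5) = -5
B (White): max(-8, 0, -5) = 0
root (Black): min(-3, 0) = -3
At root, Black picks A (lowest: -3).
At A, White picks C (highest: -3).
At C, Black picks L2 (lowest: -3).
Terminal value -3.

root -> A -> C -> L2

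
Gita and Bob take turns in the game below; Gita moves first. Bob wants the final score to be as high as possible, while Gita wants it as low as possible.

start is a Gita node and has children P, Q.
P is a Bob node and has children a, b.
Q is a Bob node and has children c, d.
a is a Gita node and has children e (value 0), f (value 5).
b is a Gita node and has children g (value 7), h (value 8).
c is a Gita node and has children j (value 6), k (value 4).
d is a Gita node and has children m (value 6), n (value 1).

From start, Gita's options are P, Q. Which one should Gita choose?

a (Gita): min(0, 5) = 0
b (Gita): min(7, 8) = 7
P (Bob): max(0, 7) = 7
c (Gita): min(6, 4) = 4
d (Gita): min(6, 1) = 1
Q (Bob): max(4, 1) = 4
start (Gita): min(7, 4) = 4
Gita at start wants the lowest of {P=7, Q=4}, so chooses Q.

Q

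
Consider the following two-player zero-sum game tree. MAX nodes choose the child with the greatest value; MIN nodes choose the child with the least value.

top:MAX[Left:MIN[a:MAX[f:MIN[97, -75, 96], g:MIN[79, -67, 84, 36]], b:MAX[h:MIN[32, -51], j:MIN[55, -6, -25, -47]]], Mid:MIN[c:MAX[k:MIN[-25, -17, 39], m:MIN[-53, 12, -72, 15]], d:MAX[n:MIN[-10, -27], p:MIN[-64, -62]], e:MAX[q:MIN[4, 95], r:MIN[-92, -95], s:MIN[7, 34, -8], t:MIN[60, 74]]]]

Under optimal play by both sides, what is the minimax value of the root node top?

f (MIN): min(97, -75, 96) = -75
g (MIN): min(79, -67, 84, 36) = -67
a (MAX): max(-75, -67) = -67
h (MIN): min(32, -51) = -51
j (MIN): min(55, -6, -25, -47) = -47
b (MAX): max(-51, -47) = -47
Left (MIN): min(-67, -47) = -67
k (MIN): min(-25, -17, 39) = -25
m (MIN): min(-53, 12, -72, 15) = -72
c (MAX): max(-25, -72) = -25
n (MIN): min(-10, -27) = -27
p (MIN): min(-64, -62) = -64
d (MAX): max(-27, -64) = -27
q (MIN): min(4, 95) = 4
r (MIN): min(-92, -95) = -95
s (MIN): min(7, 34, -8) = -8
t (MIN): min(60, 74) = 60
e (MAX): max(4, -95, -8, 60) = 60
Mid (MIN): min(-25, -27, 60) = -27
top (MAX): max(-67, -27) = -27

-27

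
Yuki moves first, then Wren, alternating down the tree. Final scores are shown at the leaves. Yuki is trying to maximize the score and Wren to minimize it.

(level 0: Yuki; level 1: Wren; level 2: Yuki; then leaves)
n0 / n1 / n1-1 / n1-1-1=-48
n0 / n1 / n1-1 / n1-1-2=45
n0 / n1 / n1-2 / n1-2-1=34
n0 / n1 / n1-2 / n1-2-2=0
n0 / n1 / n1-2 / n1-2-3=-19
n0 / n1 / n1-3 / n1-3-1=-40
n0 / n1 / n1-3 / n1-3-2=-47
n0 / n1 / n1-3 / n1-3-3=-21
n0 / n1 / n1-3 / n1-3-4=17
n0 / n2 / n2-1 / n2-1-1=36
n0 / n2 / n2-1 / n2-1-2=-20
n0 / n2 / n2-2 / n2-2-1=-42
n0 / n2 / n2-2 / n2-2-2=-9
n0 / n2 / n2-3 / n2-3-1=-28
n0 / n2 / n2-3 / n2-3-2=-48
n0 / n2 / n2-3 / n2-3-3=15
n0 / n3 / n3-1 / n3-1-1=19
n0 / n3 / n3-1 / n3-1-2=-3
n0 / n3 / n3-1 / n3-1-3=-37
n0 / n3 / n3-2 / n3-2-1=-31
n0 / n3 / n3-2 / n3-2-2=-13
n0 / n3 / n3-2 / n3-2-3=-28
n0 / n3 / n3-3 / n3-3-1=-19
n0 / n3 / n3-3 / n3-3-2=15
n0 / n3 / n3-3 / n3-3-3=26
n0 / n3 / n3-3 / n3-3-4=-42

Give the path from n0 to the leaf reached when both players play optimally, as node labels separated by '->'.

n1-1 (Yuki): max(-48, 45) = 45
n1-2 (Yuki): max(34, 0, -19) = 34
n1-3 (Yuki): max(-40, -47, -21, 17) = 17
n1 (Wren): min(45, 34, 17) = 17
n2-1 (Yuki): max(36, -20) = 36
n2-2 (Yuki): max(-42, -9) = -9
n2-3 (Yuki): max(-28, -48, 15) = 15
n2 (Wren): min(36, -9, 15) = -9
n3-1 (Yuki): max(19, -3, -37) = 19
n3-2 (Yuki): max(-31, -13, -28) = -13
n3-3 (Yuki): max(-19, 15, 26, -42) = 26
n3 (Wren): min(19, -13, 26) = -13
n0 (Yuki): max(17, -9, -13) = 17
At n0, Yuki picks n1 (highest: 17).
At n1, Wren picks n1-3 (lowest: 17).
At n1-3, Yuki picks n1-3-4 (highest: 17).
Terminal value 17.

n0 -> n1 -> n1-3 -> n1-3-4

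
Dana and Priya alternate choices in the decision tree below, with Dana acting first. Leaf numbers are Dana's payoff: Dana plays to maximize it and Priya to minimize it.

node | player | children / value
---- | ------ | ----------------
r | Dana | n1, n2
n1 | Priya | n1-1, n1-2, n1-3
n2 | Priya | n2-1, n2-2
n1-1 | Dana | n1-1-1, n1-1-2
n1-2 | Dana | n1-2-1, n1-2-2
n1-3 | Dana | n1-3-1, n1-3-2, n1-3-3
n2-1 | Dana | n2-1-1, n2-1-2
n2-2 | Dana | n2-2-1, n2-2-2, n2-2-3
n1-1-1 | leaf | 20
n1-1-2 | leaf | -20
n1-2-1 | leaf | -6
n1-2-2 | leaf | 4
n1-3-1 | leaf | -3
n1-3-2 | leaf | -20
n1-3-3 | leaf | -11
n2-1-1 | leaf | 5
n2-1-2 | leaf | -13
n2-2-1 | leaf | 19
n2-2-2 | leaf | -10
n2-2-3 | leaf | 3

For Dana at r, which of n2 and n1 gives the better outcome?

n2-1 (Dana): max(5, -13) = 5
n2-2 (Dana): max(19, -10, 3) = 19
n2 (Priya): min(5, 19) = 5
n1-1 (Dana): max(20, -20) = 20
n1-2 (Dana): max(-6, 4) = 4
n1-3 (Dana): max(-3, -20, -11) = -3
n1 (Priya): min(20, 4, -3) = -3
Dana prefers the higher value; n2=5, n1=-3. n2 is better since 5 > -3.

n2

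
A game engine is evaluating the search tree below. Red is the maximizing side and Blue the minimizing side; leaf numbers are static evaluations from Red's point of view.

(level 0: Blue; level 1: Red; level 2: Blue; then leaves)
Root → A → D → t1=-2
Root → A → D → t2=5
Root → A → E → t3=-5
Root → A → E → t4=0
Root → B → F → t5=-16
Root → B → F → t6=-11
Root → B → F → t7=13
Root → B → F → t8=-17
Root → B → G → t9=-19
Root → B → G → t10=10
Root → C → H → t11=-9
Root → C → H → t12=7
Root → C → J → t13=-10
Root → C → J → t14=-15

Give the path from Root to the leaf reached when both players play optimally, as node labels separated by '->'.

Root -> B -> F -> t8

D (Blue): min(-2, 5) = -2
E (Blue): min(-5, 0) = -5
A (Red): max(-2, -5) = -2
F (Blue): min(-16, -11, 13, -17) = -17
G (Blue): min(-19, 10) = -19
B (Red): max(-17, -19) = -17
H (Blue): min(-9, 7) = -9
J (Blue): min(-10, -15) = -15
C (Red): max(-9, -15) = -9
Root (Blue): min(-2, -17, -9) = -17
At Root, Blue picks B (lowest: -17).
At B, Red picks F (highest: -17).
At F, Blue picks t8 (lowest: -17).
Terminal value -17.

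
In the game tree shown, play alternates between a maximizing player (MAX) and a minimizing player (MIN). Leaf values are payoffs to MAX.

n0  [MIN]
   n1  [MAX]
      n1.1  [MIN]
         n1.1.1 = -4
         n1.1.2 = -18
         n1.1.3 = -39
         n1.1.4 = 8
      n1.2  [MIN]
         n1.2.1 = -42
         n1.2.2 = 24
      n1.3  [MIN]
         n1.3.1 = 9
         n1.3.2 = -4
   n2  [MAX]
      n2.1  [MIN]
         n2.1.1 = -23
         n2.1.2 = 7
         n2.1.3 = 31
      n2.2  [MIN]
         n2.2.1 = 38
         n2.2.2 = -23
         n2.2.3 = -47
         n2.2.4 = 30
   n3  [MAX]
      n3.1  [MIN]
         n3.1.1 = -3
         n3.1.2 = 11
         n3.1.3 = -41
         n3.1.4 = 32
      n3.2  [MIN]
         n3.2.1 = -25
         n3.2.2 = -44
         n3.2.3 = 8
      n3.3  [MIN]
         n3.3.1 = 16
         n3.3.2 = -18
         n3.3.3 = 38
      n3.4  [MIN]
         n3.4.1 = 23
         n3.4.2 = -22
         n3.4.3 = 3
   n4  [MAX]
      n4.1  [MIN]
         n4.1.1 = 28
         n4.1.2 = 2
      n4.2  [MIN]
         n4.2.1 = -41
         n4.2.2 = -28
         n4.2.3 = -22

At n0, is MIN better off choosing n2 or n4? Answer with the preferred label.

n2.1 (MIN): min(-23, 7, 31) = -23
n2.2 (MIN): min(38, -23, -47, 30) = -47
n2 (MAX): max(-23, -47) = -23
n4.1 (MIN): min(28, 2) = 2
n4.2 (MIN): min(-41, -28, -22) = -41
n4 (MAX): max(2, -41) = 2
MIN prefers the lower value; n2=-23, n4=2. n2 is better since -23 < 2.

n2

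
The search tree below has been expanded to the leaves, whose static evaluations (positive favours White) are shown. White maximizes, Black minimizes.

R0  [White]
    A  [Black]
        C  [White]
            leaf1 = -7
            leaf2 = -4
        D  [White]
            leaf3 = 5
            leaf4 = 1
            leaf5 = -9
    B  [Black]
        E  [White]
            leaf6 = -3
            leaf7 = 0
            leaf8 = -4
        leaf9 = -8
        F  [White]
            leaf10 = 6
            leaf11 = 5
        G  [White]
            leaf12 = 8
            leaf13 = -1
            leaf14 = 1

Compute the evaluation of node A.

-4

C (White): max(-7, -4) = -4
D (White): max(5, 1, -9) = 5
A (Black): min(-4, 5) = -4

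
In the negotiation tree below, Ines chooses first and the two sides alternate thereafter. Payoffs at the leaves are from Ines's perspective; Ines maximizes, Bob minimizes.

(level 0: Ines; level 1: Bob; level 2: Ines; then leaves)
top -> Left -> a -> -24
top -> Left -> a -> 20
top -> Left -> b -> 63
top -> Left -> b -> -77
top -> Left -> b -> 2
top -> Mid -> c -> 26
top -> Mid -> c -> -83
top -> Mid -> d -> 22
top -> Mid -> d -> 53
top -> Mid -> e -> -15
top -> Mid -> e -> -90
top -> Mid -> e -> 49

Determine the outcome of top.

26

a (Ines): max(-24, 20) = 20
b (Ines): max(63, -77, 2) = 63
Left (Bob): min(20, 63) = 20
c (Ines): max(26, -83) = 26
d (Ines): max(22, 53) = 53
e (Ines): max(-15, -90, 49) = 49
Mid (Bob): min(26, 53, 49) = 26
top (Ines): max(20, 26) = 26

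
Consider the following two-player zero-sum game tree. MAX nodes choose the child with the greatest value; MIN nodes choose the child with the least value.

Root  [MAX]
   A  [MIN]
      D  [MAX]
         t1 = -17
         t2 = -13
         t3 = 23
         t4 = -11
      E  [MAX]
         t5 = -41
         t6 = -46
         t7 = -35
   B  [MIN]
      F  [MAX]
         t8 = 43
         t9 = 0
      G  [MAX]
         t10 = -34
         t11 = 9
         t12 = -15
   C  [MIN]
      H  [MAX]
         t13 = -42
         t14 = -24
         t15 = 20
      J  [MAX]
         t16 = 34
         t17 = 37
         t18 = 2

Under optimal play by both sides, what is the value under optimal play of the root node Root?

D (MAX): max(-17, -13, 23, -11) = 23
E (MAX): max(-41, -46, -35) = -35
A (MIN): min(23, -35) = -35
F (MAX): max(43, 0) = 43
G (MAX): max(-34, 9, -15) = 9
B (MIN): min(43, 9) = 9
H (MAX): max(-42, -24, 20) = 20
J (MAX): max(34, 37, 2) = 37
C (MIN): min(20, 37) = 20
Root (MAX): max(-35, 9, 20) = 20

20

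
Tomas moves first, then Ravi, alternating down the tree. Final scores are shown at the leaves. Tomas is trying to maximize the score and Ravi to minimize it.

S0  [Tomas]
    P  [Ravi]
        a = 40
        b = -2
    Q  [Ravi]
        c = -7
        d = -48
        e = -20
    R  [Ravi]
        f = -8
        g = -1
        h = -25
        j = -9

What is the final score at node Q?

Q (Ravi): min(-7, -48, -20) = -48

-48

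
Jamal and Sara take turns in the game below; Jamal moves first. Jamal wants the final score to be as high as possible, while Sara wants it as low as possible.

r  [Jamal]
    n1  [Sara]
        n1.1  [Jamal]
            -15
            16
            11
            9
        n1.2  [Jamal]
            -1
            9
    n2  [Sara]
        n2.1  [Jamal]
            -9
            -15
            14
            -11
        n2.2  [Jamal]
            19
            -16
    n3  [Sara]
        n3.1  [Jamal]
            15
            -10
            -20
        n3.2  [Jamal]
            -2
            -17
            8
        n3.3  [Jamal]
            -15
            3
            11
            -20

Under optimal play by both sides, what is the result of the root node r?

14

n1.1 (Jamal): max(-15, 16, 11, 9) = 16
n1.2 (Jamal): max(-1, 9) = 9
n1 (Sara): min(16, 9) = 9
n2.1 (Jamal): max(-9, -15, 14, -11) = 14
n2.2 (Jamal): max(19, -16) = 19
n2 (Sara): min(14, 19) = 14
n3.1 (Jamal): max(15, -10, -20) = 15
n3.2 (Jamal): max(-2, -17, 8) = 8
n3.3 (Jamal): max(-15, 3, 11, -20) = 11
n3 (Sara): min(15, 8, 11) = 8
r (Jamal): max(9, 14, 8) = 14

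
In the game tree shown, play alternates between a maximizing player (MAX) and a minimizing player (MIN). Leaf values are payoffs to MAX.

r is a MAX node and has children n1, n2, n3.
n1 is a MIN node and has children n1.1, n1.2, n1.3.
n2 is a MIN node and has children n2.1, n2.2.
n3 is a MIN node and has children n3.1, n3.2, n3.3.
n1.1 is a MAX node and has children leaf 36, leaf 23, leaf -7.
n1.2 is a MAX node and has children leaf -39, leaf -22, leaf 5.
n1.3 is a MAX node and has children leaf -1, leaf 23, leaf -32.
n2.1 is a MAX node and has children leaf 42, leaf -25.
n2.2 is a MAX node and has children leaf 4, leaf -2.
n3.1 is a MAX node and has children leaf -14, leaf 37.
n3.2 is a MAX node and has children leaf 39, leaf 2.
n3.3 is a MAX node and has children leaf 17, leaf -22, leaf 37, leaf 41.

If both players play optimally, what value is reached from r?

37

n1.1 (MAX): max(36, 23, -7) = 36
n1.2 (MAX): max(-39, -22, 5) = 5
n1.3 (MAX): max(-1, 23, -32) = 23
n1 (MIN): min(36, 5, 23) = 5
n2.1 (MAX): max(42, -25) = 42
n2.2 (MAX): max(4, -2) = 4
n2 (MIN): min(42, 4) = 4
n3.1 (MAX): max(-14, 37) = 37
n3.2 (MAX): max(39, 2) = 39
n3.3 (MAX): max(17, -22, 37, 41) = 41
n3 (MIN): min(37, 39, 41) = 37
r (MAX): max(5, 4, 37) = 37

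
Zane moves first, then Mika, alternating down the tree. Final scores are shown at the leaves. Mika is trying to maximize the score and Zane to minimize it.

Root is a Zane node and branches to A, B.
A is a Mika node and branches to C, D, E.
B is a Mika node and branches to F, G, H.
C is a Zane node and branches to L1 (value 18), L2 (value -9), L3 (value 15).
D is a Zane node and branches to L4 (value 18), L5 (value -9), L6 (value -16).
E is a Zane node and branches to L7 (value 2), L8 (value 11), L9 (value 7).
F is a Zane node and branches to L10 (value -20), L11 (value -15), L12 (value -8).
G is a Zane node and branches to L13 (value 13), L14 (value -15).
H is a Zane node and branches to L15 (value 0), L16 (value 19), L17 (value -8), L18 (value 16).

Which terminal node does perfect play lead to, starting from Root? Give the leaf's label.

L17

C (Zane): min(18, -9, 15) = -9
D (Zane): min(18, -9, -16) = -16
E (Zane): min(2, 11, 7) = 2
A (Mika): max(-9, -16, 2) = 2
F (Zane): min(-20, -15, -8) = -20
G (Zane): min(13, -15) = -15
H (Zane): min(0, 19, -8, 16) = -8
B (Mika): max(-20, -15, -8) = -8
Root (Zane): min(2, -8) = -8
At Root, Zane picks B (lowest: -8).
At B, Mika picks H (highest: -8).
At H, Zane picks L17 (lowest: -8).
Terminal value -8.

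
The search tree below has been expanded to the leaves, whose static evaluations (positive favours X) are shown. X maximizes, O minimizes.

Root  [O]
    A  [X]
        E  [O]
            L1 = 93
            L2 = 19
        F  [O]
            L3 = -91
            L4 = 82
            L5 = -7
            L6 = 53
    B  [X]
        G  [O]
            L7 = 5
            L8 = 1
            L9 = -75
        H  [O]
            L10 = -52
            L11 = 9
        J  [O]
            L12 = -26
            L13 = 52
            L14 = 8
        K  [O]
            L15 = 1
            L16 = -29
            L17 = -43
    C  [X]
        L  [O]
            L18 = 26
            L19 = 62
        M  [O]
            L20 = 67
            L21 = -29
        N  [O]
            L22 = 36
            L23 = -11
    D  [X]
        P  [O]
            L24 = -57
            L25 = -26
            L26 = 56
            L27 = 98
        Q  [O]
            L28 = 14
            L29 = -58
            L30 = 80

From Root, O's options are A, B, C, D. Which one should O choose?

D

E (O): min(93, 19) = 19
F (O): min(-91, 82, -7, 53) = -91
A (X): max(19, -91) = 19
G (O): min(5, 1, -75) = -75
H (O): min(-52, 9) = -52
J (O): min(-26, 52, 8) = -26
K (O): min(1, -29, -43) = -43
B (X): max(-75, -52, -26, -43) = -26
L (O): min(26, 62) = 26
M (O): min(67, -29) = -29
N (O): min(36, -11) = -11
C (X): max(26, -29, -11) = 26
P (O): min(-57, -26, 56, 98) = -57
Q (O): min(14, -58, 80) = -58
D (X): max(-57, -58) = -57
Root (O): min(19, -26, 26, -57) = -57
O at Root wants the lowest of {A=19, B=-26, C=26, D=-57}, so chooses D.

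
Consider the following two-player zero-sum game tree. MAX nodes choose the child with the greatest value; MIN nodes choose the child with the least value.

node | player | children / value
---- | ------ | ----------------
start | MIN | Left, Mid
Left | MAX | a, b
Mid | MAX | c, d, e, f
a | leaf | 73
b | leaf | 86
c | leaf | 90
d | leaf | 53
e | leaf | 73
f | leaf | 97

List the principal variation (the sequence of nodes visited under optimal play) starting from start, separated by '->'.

Left (MAX): max(73, 86) = 86
Mid (MAX): max(90, 53, 73, 97) = 97
start (MIN): min(86, 97) = 86
At start, MIN picks Left (lowest: 86).
At Left, MAX picks b (highest: 86).
Terminal value 86.

start -> Left -> b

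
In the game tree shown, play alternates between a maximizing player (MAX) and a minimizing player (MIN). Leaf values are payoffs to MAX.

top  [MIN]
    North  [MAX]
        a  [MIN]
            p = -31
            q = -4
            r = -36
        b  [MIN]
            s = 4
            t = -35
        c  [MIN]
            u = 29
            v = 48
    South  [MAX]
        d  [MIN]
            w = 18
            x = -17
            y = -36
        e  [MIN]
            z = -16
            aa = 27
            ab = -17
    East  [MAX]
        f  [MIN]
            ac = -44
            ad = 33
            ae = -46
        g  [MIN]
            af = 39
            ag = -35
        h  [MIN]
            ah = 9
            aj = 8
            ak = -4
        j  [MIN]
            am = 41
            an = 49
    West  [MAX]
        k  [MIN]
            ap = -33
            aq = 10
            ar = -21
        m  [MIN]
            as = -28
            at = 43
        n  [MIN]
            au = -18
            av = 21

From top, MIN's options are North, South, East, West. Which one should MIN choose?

West

a (MIN): min(-31, -4, -36) = -36
b (MIN): min(4, -35) = -35
c (MIN): min(29, 48) = 29
North (MAX): max(-36, -35, 29) = 29
d (MIN): min(18, -17, -36) = -36
e (MIN): min(-16, 27, -17) = -17
South (MAX): max(-36, -17) = -17
f (MIN): min(-44, 33, -46) = -46
g (MIN): min(39, -35) = -35
h (MIN): min(9, 8, -4) = -4
j (MIN): min(41, 49) = 41
East (MAX): max(-46, -35, -4, 41) = 41
k (MIN): min(-33, 10, -21) = -33
m (MIN): min(-28, 43) = -28
n (MIN): min(-18, 21) = -18
West (MAX): max(-33, -28, -18) = -18
top (MIN): min(29, -17, 41, -18) = -18
MIN at top wants the lowest of {North=29, South=-17, East=41, West=-18}, so chooses West.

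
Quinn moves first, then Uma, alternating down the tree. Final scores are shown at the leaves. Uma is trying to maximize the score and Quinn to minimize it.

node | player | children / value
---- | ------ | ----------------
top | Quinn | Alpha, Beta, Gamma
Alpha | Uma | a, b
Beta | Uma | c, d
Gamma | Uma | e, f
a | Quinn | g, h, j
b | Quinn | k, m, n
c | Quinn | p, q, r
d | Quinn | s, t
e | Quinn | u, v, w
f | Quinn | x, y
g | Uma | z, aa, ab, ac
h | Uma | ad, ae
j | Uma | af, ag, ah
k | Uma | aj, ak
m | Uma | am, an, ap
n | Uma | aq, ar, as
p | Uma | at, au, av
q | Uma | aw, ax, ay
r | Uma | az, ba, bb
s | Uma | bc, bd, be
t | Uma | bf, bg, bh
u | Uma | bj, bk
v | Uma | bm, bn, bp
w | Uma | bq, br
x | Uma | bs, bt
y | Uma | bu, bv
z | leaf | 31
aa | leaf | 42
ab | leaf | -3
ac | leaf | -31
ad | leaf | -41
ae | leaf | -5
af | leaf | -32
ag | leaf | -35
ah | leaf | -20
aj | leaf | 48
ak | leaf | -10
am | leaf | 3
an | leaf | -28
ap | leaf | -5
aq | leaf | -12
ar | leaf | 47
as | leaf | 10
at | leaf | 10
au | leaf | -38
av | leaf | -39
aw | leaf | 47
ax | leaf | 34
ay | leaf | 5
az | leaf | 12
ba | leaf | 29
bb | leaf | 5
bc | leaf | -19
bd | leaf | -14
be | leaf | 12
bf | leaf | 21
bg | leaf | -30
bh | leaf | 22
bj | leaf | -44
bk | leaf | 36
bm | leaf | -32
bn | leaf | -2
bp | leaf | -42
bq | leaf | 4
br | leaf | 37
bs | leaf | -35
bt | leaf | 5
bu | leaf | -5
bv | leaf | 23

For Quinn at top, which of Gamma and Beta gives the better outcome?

Gamma

u (Uma): max(-44, 36) = 36
v (Uma): max(-32, -2, -42) = -2
w (Uma): max(4, 37) = 37
e (Quinn): min(36, -2, 37) = -2
x (Uma): max(-35, 5) = 5
y (Uma): max(-5, 23) = 23
f (Quinn): min(5, 23) = 5
Gamma (Uma): max(-2, 5) = 5
p (Uma): max(10, -38, -39) = 10
q (Uma): max(47, 34, 5) = 47
r (Uma): max(12, 29, 5) = 29
c (Quinn): min(10, 47, 29) = 10
s (Uma): max(-19, -14, 12) = 12
t (Uma): max(21, -30, 22) = 22
d (Quinn): min(12, 22) = 12
Beta (Uma): max(10, 12) = 12
Quinn prefers the lower value; Gamma=5, Beta=12. Gamma is better since 5 < 12.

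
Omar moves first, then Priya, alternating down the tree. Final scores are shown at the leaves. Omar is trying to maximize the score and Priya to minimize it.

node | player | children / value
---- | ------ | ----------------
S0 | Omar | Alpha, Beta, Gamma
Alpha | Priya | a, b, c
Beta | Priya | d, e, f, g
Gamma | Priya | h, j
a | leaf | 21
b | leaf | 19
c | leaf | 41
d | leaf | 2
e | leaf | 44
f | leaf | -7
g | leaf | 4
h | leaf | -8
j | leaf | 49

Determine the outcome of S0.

19

Alpha (Priya): min(21, 19, 41) = 19
Beta (Priya): min(2, 44, -7, 4) = -7
Gamma (Priya): min(-8, 49) = -8
S0 (Omar): max(19, -7, -8) = 19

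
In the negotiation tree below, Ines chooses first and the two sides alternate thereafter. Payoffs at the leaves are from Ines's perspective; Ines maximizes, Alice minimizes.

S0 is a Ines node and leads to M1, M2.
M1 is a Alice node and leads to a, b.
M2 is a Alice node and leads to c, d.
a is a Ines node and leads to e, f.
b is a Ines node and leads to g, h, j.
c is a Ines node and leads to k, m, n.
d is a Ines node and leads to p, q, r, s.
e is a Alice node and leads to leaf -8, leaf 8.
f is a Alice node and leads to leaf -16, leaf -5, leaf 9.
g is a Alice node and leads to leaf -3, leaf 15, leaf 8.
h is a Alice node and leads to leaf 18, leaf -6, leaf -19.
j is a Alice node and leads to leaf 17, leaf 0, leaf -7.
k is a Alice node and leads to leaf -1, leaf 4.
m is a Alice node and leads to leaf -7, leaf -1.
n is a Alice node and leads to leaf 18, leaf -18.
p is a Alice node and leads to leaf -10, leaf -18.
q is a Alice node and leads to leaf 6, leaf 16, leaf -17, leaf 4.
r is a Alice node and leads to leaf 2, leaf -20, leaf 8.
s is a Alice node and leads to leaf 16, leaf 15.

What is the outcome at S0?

e (Alice): min(-8, 8) = -8
f (Alice): min(-16, -5, 9) = -16
a (Ines): max(-8, -16) = -8
g (Alice): min(-3, 15, 8) = -3
h (Alice): min(18, -6, -19) = -19
j (Alice): min(17, 0, -7) = -7
b (Ines): max(-3, -19, -7) = -3
M1 (Alice): min(-8, -3) = -8
k (Alice): min(-1, 4) = -1
m (Alice): min(-7, -1) = -7
n (Alice): min(18, -18) = -18
c (Ines): max(-1, -7, -18) = -1
p (Alice): min(-10, -18) = -18
q (Alice): min(6, 16, -17, 4) = -17
r (Alice): min(2, -20, 8) = -20
s (Alice): min(16, 15) = 15
d (Ines): max(-18, -17, -20, 15) = 15
M2 (Alice): min(-1, 15) = -1
S0 (Ines): max(-8, -1) = -1

-1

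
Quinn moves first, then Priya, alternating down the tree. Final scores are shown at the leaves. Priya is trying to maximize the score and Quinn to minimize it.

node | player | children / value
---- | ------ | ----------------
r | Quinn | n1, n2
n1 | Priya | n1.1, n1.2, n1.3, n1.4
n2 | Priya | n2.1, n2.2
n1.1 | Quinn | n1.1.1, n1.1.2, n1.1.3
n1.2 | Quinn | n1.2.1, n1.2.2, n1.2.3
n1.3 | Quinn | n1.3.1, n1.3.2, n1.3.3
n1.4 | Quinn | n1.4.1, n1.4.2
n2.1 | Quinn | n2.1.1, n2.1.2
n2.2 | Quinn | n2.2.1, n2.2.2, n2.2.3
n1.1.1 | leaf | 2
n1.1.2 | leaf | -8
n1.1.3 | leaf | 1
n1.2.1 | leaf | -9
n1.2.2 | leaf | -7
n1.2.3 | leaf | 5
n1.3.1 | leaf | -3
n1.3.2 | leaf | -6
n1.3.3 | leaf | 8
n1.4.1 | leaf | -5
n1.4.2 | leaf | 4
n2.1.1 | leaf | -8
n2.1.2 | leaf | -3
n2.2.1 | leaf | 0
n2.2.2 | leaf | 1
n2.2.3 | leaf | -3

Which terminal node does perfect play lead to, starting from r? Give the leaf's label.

n1.1 (Quinn): min(2, -8, 1) = -8
n1.2 (Quinn): min(-9, -7, 5) = -9
n1.3 (Quinn): min(-3, -6, 8) = -6
n1.4 (Quinn): min(-5, 4) = -5
n1 (Priya): max(-8, -9, -6, -5) = -5
n2.1 (Quinn): min(-8, -3) = -8
n2.2 (Quinn): min(0, 1, -3) = -3
n2 (Priya): max(-8, -3) = -3
r (Quinn): min(-5, -3) = -5
At r, Quinn picks n1 (lowest: -5).
At n1, Priya picks n1.4 (highest: -5).
At n1.4, Quinn picks n1.4.1 (lowest: -5).
Terminal value -5.

n1.4.1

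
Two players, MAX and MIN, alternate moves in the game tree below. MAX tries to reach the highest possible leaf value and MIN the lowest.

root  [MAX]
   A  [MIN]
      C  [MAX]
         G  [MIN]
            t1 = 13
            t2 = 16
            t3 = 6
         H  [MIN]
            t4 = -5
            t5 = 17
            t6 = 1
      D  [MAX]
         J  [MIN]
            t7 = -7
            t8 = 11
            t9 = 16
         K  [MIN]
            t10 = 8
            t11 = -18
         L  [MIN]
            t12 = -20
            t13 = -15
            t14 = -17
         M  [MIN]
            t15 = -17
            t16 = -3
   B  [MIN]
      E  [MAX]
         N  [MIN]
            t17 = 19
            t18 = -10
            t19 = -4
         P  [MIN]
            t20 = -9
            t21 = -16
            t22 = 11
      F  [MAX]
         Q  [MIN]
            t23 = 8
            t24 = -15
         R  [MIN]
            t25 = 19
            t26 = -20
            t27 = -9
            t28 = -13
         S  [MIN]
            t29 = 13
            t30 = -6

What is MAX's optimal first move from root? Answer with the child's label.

A

G (MIN): min(13, 16, 6) = 6
H (MIN): min(-5, 17, 1) = -5
C (MAX): max(6, -5) = 6
J (MIN): min(-7, 11, 16) = -7
K (MIN): min(8, -18) = -18
L (MIN): min(-20, -15, -17) = -20
M (MIN): min(-17, -3) = -17
D (MAX): max(-7, -18, -20, -17) = -7
A (MIN): min(6, -7) = -7
N (MIN): min(19, -10, -4) = -10
P (MIN): min(-9, -16, 11) = -16
E (MAX): max(-10, -16) = -10
Q (MIN): min(8, -15) = -15
R (MIN): min(19, -20, -9, -13) = -20
S (MIN): min(13, -6) = -6
F (MAX): max(-15, -20, -6) = -6
B (MIN): min(-10, -6) = -10
root (MAX): max(-7, -10) = -7
MAX at root wants the highest of {A=-7, B=-10}, so chooses A.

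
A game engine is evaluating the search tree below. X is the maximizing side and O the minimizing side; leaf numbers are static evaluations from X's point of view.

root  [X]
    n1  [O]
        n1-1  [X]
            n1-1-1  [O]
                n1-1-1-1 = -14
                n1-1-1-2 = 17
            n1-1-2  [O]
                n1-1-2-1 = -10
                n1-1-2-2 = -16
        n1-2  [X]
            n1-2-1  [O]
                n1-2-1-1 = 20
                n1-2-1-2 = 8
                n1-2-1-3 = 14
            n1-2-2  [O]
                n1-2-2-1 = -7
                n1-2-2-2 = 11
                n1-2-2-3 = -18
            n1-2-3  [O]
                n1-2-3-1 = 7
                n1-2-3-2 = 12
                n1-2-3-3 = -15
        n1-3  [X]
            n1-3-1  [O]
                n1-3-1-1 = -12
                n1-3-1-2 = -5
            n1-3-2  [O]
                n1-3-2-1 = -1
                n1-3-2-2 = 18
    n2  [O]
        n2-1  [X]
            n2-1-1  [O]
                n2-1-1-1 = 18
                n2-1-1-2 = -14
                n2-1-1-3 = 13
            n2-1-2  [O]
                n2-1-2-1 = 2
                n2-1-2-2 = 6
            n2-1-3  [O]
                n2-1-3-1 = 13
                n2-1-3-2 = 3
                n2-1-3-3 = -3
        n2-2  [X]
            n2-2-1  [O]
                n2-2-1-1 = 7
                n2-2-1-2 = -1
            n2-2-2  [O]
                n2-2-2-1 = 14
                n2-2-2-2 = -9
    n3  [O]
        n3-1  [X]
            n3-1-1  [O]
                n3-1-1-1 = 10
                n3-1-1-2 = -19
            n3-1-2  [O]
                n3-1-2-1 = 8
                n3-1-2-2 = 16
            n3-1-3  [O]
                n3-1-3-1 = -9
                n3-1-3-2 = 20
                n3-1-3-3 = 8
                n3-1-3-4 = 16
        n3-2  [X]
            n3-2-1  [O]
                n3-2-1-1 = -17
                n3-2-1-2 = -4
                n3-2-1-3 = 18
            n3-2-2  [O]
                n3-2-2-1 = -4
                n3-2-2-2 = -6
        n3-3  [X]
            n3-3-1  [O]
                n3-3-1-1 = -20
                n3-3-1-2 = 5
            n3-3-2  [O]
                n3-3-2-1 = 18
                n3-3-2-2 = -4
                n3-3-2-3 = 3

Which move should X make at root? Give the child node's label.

n2

n1-1-1 (O): min(-14, 17) = -14
n1-1-2 (O): min(-10, -16) = -16
n1-1 (X): max(-14, -16) = -14
n1-2-1 (O): min(20, 8, 14) = 8
n1-2-2 (O): min(-7, 11, -18) = -18
n1-2-3 (O): min(7, 12, -15) = -15
n1-2 (X): max(8, -18, -15) = 8
n1-3-1 (O): min(-12, -5) = -12
n1-3-2 (O): min(-1, 18) = -1
n1-3 (X): max(-12, -1) = -1
n1 (O): min(-14, 8, -1) = -14
n2-1-1 (O): min(18, -14, 13) = -14
n2-1-2 (O): min(2, 6) = 2
n2-1-3 (O): min(13, 3, -3) = -3
n2-1 (X): max(-14, 2, -3) = 2
n2-2-1 (O): min(7, -1) = -1
n2-2-2 (O): min(14, -9) = -9
n2-2 (X): max(-1, -9) = -1
n2 (O): min(2, -1) = -1
n3-1-1 (O): min(10, -19) = -19
n3-1-2 (O): min(8, 16) = 8
n3-1-3 (O): min(-9, 20, 8, 16) = -9
n3-1 (X): max(-19, 8, -9) = 8
n3-2-1 (O): min(-17, -4, 18) = -17
n3-2-2 (O): min(-4, -6) = -6
n3-2 (X): max(-17, -6) = -6
n3-3-1 (O): min(-20, 5) = -20
n3-3-2 (O): min(18, -4, 3) = -4
n3-3 (X): max(-20, -4) = -4
n3 (O): min(8, -6, -4) = -6
root (X): max(-14, -1, -6) = -1
X at root wants the highest of {n1=-14, n2=-1, n3=-6}, so chooses n2.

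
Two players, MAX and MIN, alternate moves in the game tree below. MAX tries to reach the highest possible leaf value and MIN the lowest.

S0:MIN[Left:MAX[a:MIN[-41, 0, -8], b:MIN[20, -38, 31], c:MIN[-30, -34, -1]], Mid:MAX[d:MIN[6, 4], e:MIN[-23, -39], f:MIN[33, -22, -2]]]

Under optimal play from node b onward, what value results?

-38

b (MIN): min(20, -38, 31) = -38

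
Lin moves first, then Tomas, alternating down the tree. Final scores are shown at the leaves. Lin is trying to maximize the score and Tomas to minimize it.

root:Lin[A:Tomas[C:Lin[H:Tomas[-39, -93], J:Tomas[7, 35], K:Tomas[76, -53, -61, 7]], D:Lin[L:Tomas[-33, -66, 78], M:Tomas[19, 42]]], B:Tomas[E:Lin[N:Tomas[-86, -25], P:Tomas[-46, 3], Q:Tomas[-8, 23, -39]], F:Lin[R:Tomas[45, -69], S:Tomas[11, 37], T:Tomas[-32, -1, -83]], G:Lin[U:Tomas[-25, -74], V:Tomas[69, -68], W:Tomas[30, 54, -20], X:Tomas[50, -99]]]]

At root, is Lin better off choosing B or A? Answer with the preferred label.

A

N (Tomas): min(-86, -25) = -86
P (Tomas): min(-46, 3) = -46
Q (Tomas): min(-8, 23, -39) = -39
E (Lin): max(-86, -46, -39) = -39
R (Tomas): min(45, -69) = -69
S (Tomas): min(11, 37) = 11
T (Tomas): min(-32, -1, -83) = -83
F (Lin): max(-69, 11, -83) = 11
U (Tomas): min(-25, -74) = -74
V (Tomas): min(69, -68) = -68
W (Tomas): min(30, 54, -20) = -20
X (Tomas): min(50, -99) = -99
G (Lin): max(-74, -68, -20, -99) = -20
B (Tomas): min(-39, 11, -20) = -39
H (Tomas): min(-39, -93) = -93
J (Tomas): min(7, 35) = 7
K (Tomas): min(76, -53, -61, 7) = -61
C (Lin): max(-93, 7, -61) = 7
L (Tomas): min(-33, -66, 78) = -66
M (Tomas): min(19, 42) = 19
D (Lin): max(-66, 19) = 19
A (Tomas): min(7, 19) = 7
Lin prefers the higher value; B=-39, A=7. A is better since 7 > -39.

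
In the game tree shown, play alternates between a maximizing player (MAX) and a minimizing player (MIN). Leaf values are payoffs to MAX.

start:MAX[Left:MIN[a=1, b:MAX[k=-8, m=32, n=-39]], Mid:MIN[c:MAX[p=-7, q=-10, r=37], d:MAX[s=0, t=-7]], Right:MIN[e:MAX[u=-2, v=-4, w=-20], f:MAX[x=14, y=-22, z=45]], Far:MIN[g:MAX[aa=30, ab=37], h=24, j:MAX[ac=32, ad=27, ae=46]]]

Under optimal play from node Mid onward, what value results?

0

c (MAX): max(-7, -10, 37) = 37
d (MAX): max(0, -7) = 0
Mid (MIN): min(37, 0) = 0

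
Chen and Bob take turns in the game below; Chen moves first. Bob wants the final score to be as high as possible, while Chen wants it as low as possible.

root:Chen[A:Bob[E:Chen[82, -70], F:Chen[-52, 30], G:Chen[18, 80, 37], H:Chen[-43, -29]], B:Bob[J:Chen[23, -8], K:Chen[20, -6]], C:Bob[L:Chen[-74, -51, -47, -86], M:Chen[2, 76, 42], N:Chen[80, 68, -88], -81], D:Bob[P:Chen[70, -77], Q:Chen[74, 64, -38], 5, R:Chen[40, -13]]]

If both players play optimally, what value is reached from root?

E (Chen): min(82, -70) = -70
F (Chen): min(-52, 30) = -52
G (Chen): min(18, 80, 37) = 18
H (Chen): min(-43, -29) = -43
A (Bob): max(-70, -52, 18, -43) = 18
J (Chen): min(23, -8) = -8
K (Chen): min(20, -6) = -6
B (Bob): max(-8, -6) = -6
L (Chen): min(-74, -51, -47, -86) = -86
M (Chen): min(2, 76, 42) = 2
N (Chen): min(80, 68, -88) = -88
C (Bob): max(-86, 2, -88, -81) = 2
P (Chen): min(70, -77) = -77
Q (Chen): min(74, 64, -38) = -38
R (Chen): min(40, -13) = -13
D (Bob): max(-77, -38, 5, -13) = 5
root (Chen): min(18, -6, 2, 5) = -6

-6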